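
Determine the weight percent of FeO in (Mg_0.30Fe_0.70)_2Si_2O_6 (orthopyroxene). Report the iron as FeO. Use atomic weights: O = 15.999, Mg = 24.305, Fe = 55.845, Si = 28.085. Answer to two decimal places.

41.07 wt%

M((Mg_0.30Fe_0.70)_2Si_2O_6) = 244.930 g/mol; M(FeO) = 71.844 g/mol.
Moles FeO per formula unit = 1.40 Fe ÷ 1 = 1.4000.
FeO fraction = (1.4000 × 71.844) / 244.930 = 100.582/244.930 = 0.4107.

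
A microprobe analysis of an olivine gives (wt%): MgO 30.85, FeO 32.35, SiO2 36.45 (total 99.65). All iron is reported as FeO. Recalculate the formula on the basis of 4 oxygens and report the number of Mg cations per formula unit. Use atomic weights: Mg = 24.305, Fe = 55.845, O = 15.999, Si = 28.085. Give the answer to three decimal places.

MgO: 30.85/40.304 = 0.76543 mol → 0.76543 mol Mg, 0.76543 mol O.
FeO: 32.35/71.844 = 0.45028 mol → 0.45028 mol Fe, 0.45028 mol O.
SiO2: 36.45/60.083 = 0.60666 mol → 0.60666 mol Si, 1.21332 mol O.
Total oxygen = 2.42903 mol. Normalization factor = 4/2.42903 = 1.64675.
Mg per 4 O = 0.76543 × 1.64675 = 1.260.

1.260 Mg apfu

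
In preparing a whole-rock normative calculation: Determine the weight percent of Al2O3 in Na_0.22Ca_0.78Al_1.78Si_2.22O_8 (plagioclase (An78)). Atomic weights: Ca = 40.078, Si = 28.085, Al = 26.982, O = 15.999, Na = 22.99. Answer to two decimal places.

33.04 wt%

Molar mass of Na_0.22Ca_0.78Al_1.78Si_2.22O_8 = 0.22·22.99 + 0.78·40.078 + 1.78·26.982 + 2.22·28.085 + 8·15.999 = 274.687 g/mol.
Each formula unit contains 1.78 Al, equivalent to 1.78/2 = 0.8900 mol Al2O3.
M(Al2O3) = 2×26.982 + 3×15.999 = 101.961 g/mol.
Mass of Al2O3 per formula unit = 0.8900 × 101.961 = 90.745 g.
Al2O3 wt% = 90.745 / 274.687 × 100 = 33.04%.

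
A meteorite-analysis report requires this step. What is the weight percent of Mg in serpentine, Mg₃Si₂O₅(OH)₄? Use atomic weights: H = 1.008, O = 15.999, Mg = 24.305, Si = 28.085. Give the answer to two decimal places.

M(Mg₃Si₂O₅(OH)₄) = 277.108 g/mol.
Mg contributes 3 × 24.305 = 72.915 g per mole.
72.915/277.108 = 0.2631 → 26.31%.

26.31 wt%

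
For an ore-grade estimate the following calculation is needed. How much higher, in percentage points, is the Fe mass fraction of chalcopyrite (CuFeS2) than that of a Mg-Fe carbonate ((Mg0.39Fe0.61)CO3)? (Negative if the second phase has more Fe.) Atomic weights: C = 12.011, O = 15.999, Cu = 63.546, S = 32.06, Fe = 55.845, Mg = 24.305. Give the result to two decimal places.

-2.47 percentage points

Fe in CuFeS2: molar mass 183.511 g/mol; 1×55.845 = 55.845 g → 30.43 wt%.
Fe in (Mg0.39Fe0.61)CO3: molar mass 103.552 g/mol; 0.61×55.845 = 34.065 g → 32.90 wt%.
Difference = 30.43 − 32.90 = -2.47 percentage points.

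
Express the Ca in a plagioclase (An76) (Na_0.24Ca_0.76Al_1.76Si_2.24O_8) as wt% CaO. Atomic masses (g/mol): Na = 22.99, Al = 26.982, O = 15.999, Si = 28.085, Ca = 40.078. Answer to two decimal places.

Formula mass = 274.368 g/mol.
0.76 Ca → 0.7600 mol CaO per formula unit; M(CaO) = 56.077, so CaO mass = 42.619 g.
42.619/274.368 × 100 = 15.53 wt%.

15.53 wt%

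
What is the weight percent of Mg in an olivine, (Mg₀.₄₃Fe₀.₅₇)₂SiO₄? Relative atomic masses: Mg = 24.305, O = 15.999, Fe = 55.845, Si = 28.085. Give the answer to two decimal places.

Formula mass = 0.86·24.305 + 1.14·55.845 + 1·28.085 + 4·15.999 = 176.647 g/mol, of which 20.902 g is Mg.
So Mg makes up 20.902/176.647 = 0.1183 of the mass, i.e. 11.83%.

11.83 wt%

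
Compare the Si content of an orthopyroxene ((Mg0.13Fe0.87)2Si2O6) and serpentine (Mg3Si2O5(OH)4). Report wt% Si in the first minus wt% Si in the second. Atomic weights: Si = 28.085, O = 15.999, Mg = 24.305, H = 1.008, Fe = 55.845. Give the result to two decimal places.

1.70 percentage points

M((Mg0.13Fe0.87)2Si2O6) = 255.654 g/mol, so wt% Si = 56.170/255.654 × 100 = 21.97%.
M(Mg3Si2O5(OH)4) = 277.108 g/mol, so wt% Si = 56.170/277.108 × 100 = 20.27%.
21.97 − 20.27 = 1.70 pp.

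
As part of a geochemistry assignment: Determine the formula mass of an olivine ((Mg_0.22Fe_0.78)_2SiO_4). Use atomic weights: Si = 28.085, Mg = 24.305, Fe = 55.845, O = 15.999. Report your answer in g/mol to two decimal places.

189.89 g/mol

M = 0.44×24.305 + 1.56×55.845 + 1×28.085 + 4×15.999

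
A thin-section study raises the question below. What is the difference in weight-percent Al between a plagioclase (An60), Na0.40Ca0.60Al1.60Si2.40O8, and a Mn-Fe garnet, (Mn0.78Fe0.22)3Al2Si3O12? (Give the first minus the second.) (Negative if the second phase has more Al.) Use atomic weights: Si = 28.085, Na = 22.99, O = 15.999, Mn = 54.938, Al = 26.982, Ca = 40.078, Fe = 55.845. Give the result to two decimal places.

M(Na0.40Ca0.60Al1.60Si2.40O8) = 271.810 g/mol, so wt% Al = 43.171/271.810 × 100 = 15.88%.
M((Mn0.78Fe0.22)3Al2Si3O12) = 495.620 g/mol, so wt% Al = 53.964/495.620 × 100 = 10.89%.
15.88 − 10.89 = 4.99 pp.

4.99 percentage points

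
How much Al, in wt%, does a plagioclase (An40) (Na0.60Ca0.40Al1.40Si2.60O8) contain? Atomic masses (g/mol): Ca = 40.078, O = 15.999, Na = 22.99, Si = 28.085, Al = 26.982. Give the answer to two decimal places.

Formula mass = 0.60×22.99 + 0.40×40.078 + 1.40×26.982 + 2.60×28.085 + 8×15.999 = 268.613 g/mol, of which 37.775 g is Al.
So Al makes up 37.775/268.613 = 0.1406 of the mass, i.e. 14.06%.

14.06 wt%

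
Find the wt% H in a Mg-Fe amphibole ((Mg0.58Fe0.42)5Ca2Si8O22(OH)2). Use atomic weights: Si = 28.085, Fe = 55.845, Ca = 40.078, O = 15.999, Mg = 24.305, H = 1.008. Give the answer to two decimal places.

M((Mg0.58Fe0.42)5Ca2Si8O22(OH)2) = 878.587 g/mol.
H contributes 2 × 1.008 = 2.016 g per mole.
2.016/878.587 = 0.0023 → 0.23%.

0.23 mass %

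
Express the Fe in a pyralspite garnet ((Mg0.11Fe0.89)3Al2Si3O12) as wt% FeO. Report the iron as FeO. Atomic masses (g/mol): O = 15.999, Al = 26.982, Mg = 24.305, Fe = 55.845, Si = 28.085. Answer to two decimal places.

Molar mass of (Mg0.11Fe0.89)3Al2Si3O12 = 0.33·24.305 + 2.67·55.845 + 2·26.982 + 3·28.085 + 12·15.999 = 487.334 g/mol.
Each formula unit contains 2.67 Fe, equivalent to 2.67/1 = 2.6700 mol FeO.
M(FeO) = 1×55.845 + 1×15.999 = 71.844 g/mol.
Mass of FeO per formula unit = 2.6700 × 71.844 = 191.823 g.
FeO wt% = 191.823 / 487.334 × 100 = 39.36%.

39.36 wt%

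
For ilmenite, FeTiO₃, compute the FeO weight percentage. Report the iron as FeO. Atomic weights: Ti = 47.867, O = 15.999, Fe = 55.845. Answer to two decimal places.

47.36 wt%

Molar mass of FeTiO₃ = 1×55.845 + 1×47.867 + 3×15.999 = 151.709 g/mol.
Each formula unit contains 1 Fe, equivalent to 1/1 = 1.0000 mol FeO.
M(FeO) = 1×55.845 + 1×15.999 = 71.844 g/mol.
Mass of FeO per formula unit = 1.0000 × 71.844 = 71.844 g.
FeO wt% = 71.844 / 151.709 × 100 = 47.36%.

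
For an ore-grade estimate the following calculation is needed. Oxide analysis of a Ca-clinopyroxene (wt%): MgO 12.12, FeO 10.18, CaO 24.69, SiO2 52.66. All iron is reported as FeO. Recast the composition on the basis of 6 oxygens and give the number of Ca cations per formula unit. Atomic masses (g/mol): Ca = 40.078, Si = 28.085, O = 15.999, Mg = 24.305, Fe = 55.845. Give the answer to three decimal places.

12.12 wt% MgO ÷ 40.304 g/mol = 0.30071 mol, giving 0.30071 Mg and 0.30071 O.
10.18 wt% FeO ÷ 71.844 g/mol = 0.14170 mol, giving 0.14170 Fe and 0.14170 O.
24.69 wt% CaO ÷ 56.077 g/mol = 0.44029 mol, giving 0.44029 Ca and 0.44029 O.
52.66 wt% SiO2 ÷ 60.083 g/mol = 0.87645 mol, giving 0.87645 Si and 1.75290 O.
Oxygen sums to 2.63560; scaling by 6/2.63560 = 2.27652 puts the formula on 6 O.
Ca: 0.44029 × 2.27652 = 1.002 atoms per formula unit.

1.002 Ca apfu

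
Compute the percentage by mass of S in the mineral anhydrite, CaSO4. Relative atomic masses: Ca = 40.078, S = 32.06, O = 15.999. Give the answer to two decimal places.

M(CaSO4) = 136.134 g/mol.
S contributes 1 × 32.06 = 32.060 g per mole.
32.060/136.134 = 0.2355 → 23.55%.

23.55 weight percent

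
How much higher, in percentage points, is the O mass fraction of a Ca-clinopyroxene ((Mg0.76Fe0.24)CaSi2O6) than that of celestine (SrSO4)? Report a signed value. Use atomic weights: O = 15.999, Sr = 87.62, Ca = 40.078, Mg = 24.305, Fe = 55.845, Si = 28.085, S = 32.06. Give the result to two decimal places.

O in (Mg0.76Fe0.24)CaSi2O6: molar mass 224.117 g/mol; 6×15.999 = 95.994 g → 42.83 wt%.
O in SrSO4: molar mass 183.676 g/mol; 4×15.999 = 63.996 g → 34.84 wt%.
Difference = 42.83 − 34.84 = 7.99 percentage points.

7.99 percentage points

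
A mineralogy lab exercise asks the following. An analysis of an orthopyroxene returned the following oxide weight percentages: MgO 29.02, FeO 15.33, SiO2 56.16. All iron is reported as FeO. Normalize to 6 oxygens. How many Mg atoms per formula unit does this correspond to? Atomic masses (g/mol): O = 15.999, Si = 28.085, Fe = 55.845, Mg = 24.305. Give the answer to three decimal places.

MgO: 29.02/40.304 = 0.72003 mol → 0.72003 mol Mg, 0.72003 mol O.
FeO: 15.33/71.844 = 0.21338 mol → 0.21338 mol Fe, 0.21338 mol O.
SiO2: 56.16/60.083 = 0.93471 mol → 0.93471 mol Si, 1.86942 mol O.
Total oxygen = 2.80283 mol. Normalization factor = 6/2.80283 = 2.14069.
Mg per 6 O = 0.72003 × 2.14069 = 1.541.

1.541 Mg apfu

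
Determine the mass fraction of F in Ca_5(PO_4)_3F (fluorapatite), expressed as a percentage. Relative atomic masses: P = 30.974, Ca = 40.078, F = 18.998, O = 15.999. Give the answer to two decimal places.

Molar mass of Ca_5(PO_4)_3F: 5*40.078 + 3*30.974 + 12*15.999 + 1*18.998 = 504.298 g/mol.
Mass of F per formula unit: 1 × 18.998 = 18.998 g.
Weight fraction F = 18.998 / 504.298 = 0.0377.

3.77 mass %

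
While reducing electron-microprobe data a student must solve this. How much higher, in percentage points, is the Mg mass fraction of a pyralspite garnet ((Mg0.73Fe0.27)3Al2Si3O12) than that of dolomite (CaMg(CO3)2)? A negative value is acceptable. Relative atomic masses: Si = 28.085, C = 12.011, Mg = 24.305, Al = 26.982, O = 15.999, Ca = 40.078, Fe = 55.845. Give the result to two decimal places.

M((Mg0.73Fe0.27)3Al2Si3O12) = 428.669 g/mol, so wt% Mg = 53.228/428.669 × 100 = 12.42%.
M(CaMg(CO3)2) = 184.399 g/mol, so wt% Mg = 24.305/184.399 × 100 = 13.18%.
12.42 − 13.18 = -0.76 pp.

-0.76 percentage points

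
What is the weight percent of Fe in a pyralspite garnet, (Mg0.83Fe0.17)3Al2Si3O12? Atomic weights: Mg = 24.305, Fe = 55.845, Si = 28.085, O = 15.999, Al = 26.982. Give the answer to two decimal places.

Formula mass = 2.49·24.305 + 0.51·55.845 + 2·26.982 + 3·28.085 + 12·15.999 = 419.207 g/mol, of which 28.481 g is Fe.
So Fe makes up 28.481/419.207 = 0.0679 of the mass, i.e. 6.79%.

6.79 weight percent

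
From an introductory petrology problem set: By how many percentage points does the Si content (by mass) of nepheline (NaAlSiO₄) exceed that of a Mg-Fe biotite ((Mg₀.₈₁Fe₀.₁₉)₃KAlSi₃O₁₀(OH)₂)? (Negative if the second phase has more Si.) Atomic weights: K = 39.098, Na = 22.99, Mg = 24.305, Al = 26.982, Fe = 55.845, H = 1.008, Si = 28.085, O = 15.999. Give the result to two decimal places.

0.41 percentage points

Si in NaAlSiO₄: molar mass 142.053 g/mol; 1×28.085 = 28.085 g → 19.77 wt%.
Si in (Mg₀.₈₁Fe₀.₁₉)₃KAlSi₃O₁₀(OH)₂: molar mass 435.232 g/mol; 3×28.085 = 84.255 g → 19.36 wt%.
Difference = 19.77 − 19.36 = 0.41 percentage points.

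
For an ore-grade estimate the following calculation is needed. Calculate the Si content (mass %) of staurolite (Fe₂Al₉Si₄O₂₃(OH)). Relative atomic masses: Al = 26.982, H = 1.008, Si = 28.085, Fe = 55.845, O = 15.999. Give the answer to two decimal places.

M(Fe₂Al₉Si₄O₂₃(OH)) = 851.852 g/mol.
Si contributes 4 × 28.085 = 112.340 g per mole.
112.340/851.852 = 0.1319 → 13.19%.

13.19 mass %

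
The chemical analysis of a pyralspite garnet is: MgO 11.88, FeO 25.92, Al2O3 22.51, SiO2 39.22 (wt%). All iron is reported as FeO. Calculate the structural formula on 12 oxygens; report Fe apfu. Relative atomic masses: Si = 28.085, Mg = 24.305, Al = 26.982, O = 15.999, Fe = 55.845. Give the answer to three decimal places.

11.88 wt% MgO ÷ 40.304 g/mol = 0.29476 mol, giving 0.29476 Mg and 0.29476 O.
25.92 wt% FeO ÷ 71.844 g/mol = 0.36078 mol, giving 0.36078 Fe and 0.36078 O.
22.51 wt% Al2O3 ÷ 101.961 g/mol = 0.22077 mol, giving 0.44154 Al and 0.66231 O.
39.22 wt% SiO2 ÷ 60.083 g/mol = 0.65276 mol, giving 0.65276 Si and 1.30552 O.
Oxygen sums to 2.62337; scaling by 12/2.62337 = 4.57427 puts the formula on 12 O.
Fe: 0.36078 × 4.57427 = 1.650 atoms per formula unit.

1.650 Fe apfu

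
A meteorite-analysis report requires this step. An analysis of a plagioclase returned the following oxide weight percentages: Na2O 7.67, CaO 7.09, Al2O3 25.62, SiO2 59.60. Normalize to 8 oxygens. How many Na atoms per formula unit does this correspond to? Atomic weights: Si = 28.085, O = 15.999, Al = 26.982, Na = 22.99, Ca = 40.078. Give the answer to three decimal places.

0.663 Na apfu

Na2O (M=61.979): mol = 0.12375; Na = 0.24750, O = 0.12375.
CaO (M=56.077): mol = 0.12643; Ca = 0.12643, O = 0.12643.
Al2O3 (M=101.961): mol = 0.25127; Al = 0.50254, O = 0.75381.
SiO2 (M=60.083): mol = 0.99196; Si = 0.99196, O = 1.98392.
ΣO = 2.98791; factor = 8/ΣO = 2.67746.
Na apfu = 0.24750 × 2.67746 = 0.663.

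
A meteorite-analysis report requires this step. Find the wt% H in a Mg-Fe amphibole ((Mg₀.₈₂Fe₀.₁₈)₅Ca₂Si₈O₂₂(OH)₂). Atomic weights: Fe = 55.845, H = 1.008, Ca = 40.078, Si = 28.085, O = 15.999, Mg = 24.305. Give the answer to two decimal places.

Formula mass = 4.10·24.305 + 0.90·55.845 + 2·40.078 + 8·28.085 + 24·15.999 + 2·1.008 = 840.739 g/mol, of which 2.016 g is H.
So H makes up 2.016/840.739 = 0.0024 of the mass, i.e. 0.24%.

0.24 wt%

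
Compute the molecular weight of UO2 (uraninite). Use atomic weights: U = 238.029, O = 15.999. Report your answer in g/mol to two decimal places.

270.03 g/mol

M = 1(238.029) + 2(15.999)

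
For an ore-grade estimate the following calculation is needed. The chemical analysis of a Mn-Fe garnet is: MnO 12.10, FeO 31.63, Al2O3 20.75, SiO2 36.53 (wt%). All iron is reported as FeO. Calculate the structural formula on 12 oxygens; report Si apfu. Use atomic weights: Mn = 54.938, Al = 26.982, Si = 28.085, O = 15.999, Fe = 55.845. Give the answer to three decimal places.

MnO: 12.10/70.937 = 0.17057 mol → 0.17057 mol Mn, 0.17057 mol O.
FeO: 31.63/71.844 = 0.44026 mol → 0.44026 mol Fe, 0.44026 mol O.
Al2O3: 20.75/101.961 = 0.20351 mol → 0.40702 mol Al, 0.61053 mol O.
SiO2: 36.53/60.083 = 0.60799 mol → 0.60799 mol Si, 1.21598 mol O.
Total oxygen = 2.43734 mol. Normalization factor = 12/2.43734 = 4.92340.
Si per 12 O = 0.60799 × 4.92340 = 2.993.

2.993 Si apfu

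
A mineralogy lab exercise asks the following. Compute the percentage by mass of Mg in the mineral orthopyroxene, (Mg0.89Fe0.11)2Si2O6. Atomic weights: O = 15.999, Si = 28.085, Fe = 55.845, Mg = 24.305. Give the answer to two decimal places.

M((Mg0.89Fe0.11)2Si2O6) = 207.713 g/mol.
Mg contributes 1.78 × 24.305 = 43.263 g per mole.
43.263/207.713 = 0.2083 → 20.83%.

20.83 wt%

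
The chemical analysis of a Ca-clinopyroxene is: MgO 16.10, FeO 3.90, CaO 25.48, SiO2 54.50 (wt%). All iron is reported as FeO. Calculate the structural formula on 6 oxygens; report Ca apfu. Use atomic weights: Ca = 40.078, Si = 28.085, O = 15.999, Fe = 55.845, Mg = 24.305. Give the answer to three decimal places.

MgO (M=40.304): mol = 0.39946; Mg = 0.39946, O = 0.39946.
FeO (M=71.844): mol = 0.05428; Fe = 0.05428, O = 0.05428.
CaO (M=56.077): mol = 0.45438; Ca = 0.45438, O = 0.45438.
SiO2 (M=60.083): mol = 0.90708; Si = 0.90708, O = 1.81416.
ΣO = 2.72228; factor = 6/ΣO = 2.20403.
Ca apfu = 0.45438 × 2.20403 = 1.001.

1.001 Ca apfu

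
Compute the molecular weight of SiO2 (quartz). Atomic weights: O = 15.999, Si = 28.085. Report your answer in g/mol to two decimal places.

60.08 g/mol

M = 1·28.085 + 2·15.999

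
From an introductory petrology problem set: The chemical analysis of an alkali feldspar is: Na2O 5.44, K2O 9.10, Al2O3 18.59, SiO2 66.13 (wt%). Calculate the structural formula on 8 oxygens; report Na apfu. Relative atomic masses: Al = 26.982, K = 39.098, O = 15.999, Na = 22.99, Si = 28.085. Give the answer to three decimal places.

0.479 Na apfu

Na2O: 5.44/61.979 = 0.08777 mol → 0.17554 mol Na, 0.08777 mol O.
K2O: 9.10/94.195 = 0.09661 mol → 0.19322 mol K, 0.09661 mol O.
Al2O3: 18.59/101.961 = 0.18232 mol → 0.36464 mol Al, 0.54696 mol O.
SiO2: 66.13/60.083 = 1.10064 mol → 1.10064 mol Si, 2.20128 mol O.
Total oxygen = 2.93262 mol. Normalization factor = 8/2.93262 = 2.72794.
Na per 8 O = 0.17554 × 2.72794 = 0.479.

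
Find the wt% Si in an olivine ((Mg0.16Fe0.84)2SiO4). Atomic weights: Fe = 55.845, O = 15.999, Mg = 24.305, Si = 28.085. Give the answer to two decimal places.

Formula mass = 0.32×24.305 + 1.68×55.845 + 1×28.085 + 4×15.999 = 193.678 g/mol, of which 28.085 g is Si.
So Si makes up 28.085/193.678 = 0.1450 of the mass, i.e. 14.50%.

14.50 mass %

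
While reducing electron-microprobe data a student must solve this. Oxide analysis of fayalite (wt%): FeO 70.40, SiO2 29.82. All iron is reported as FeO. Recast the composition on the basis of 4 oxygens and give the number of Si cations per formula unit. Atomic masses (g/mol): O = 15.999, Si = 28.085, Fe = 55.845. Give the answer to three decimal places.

1.006 Si apfu

70.40 wt% FeO ÷ 71.844 g/mol = 0.97990 mol, giving 0.97990 Fe and 0.97990 O.
29.82 wt% SiO2 ÷ 60.083 g/mol = 0.49631 mol, giving 0.49631 Si and 0.99262 O.
Oxygen sums to 1.97252; scaling by 4/1.97252 = 2.02786 puts the formula on 4 O.
Si: 0.49631 × 2.02786 = 1.006 atoms per formula unit.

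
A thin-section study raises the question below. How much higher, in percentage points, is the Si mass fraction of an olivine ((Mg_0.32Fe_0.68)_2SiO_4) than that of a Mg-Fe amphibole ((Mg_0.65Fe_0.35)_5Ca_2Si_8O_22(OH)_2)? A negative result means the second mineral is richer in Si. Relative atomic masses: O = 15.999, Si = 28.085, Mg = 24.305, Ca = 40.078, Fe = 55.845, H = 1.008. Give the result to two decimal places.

-10.60 percentage points

Si in (Mg_0.32Fe_0.68)_2SiO_4: molar mass 183.585 g/mol; 1×28.085 = 28.085 g → 15.30 wt%.
Si in (Mg_0.65Fe_0.35)_5Ca_2Si_8O_22(OH)_2: molar mass 867.548 g/mol; 8×28.085 = 224.680 g → 25.90 wt%.
Difference = 15.30 − 25.90 = -10.60 percentage points.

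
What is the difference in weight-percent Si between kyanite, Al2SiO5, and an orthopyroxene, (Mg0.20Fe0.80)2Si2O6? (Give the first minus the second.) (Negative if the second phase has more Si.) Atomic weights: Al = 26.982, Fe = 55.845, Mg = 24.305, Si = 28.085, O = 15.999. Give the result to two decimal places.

First mineral: 28.085 g Si in 162.044 g formula = 17.33 wt% Si.
Second mineral: 56.170 g Si in 251.238 g formula = 22.36 wt% Si.
17.33% − 22.36% gives a difference of -5.03 percentage points.

-5.03 percentage points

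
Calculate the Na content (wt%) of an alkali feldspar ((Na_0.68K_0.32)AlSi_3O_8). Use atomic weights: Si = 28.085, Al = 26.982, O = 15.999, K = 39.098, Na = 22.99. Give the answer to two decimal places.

Formula mass = 0.68*22.99 + 0.32*39.098 + 1*26.982 + 3*28.085 + 8*15.999 = 267.374 g/mol, of which 15.633 g is Na.
So Na makes up 15.633/267.374 = 0.0585 of the mass, i.e. 5.85%.

5.85 wt%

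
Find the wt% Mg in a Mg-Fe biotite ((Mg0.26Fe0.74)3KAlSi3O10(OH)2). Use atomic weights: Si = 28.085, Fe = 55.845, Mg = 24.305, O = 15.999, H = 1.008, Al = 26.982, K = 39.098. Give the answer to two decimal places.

3.89 weight percent

M((Mg0.26Fe0.74)3KAlSi3O10(OH)2) = 487.273 g/mol.
Mg contributes 0.78 × 24.305 = 18.958 g per mole.
18.958/487.273 = 0.0389 → 3.89%.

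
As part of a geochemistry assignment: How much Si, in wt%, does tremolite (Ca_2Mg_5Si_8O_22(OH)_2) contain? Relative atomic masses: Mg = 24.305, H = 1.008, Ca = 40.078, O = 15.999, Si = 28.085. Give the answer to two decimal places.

Molar mass of Ca_2Mg_5Si_8O_22(OH)_2: 2×40.078 + 5×24.305 + 8×28.085 + 24×15.999 + 2×1.008 = 812.353 g/mol.
Mass of Si per formula unit: 8 × 28.085 = 224.680 g.
Weight fraction Si = 224.680 / 812.353 = 0.2766.

27.66 wt%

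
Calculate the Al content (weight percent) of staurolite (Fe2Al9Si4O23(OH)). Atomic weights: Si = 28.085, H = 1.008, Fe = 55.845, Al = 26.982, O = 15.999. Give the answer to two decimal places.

28.51 weight percent

M(Fe2Al9Si4O23(OH)) = 851.852 g/mol.
Al contributes 9 × 26.982 = 242.838 g per mole.
242.838/851.852 = 0.2851 → 28.51%.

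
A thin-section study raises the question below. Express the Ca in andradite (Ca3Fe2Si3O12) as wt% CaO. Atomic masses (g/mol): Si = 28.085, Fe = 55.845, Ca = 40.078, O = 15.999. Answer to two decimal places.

Molar mass of Ca3Fe2Si3O12 = 3×40.078 + 2×55.845 + 3×28.085 + 12×15.999 = 508.167 g/mol.
Each formula unit contains 3 Ca, equivalent to 3/1 = 3.0000 mol CaO.
M(CaO) = 1×40.078 + 1×15.999 = 56.077 g/mol.
Mass of CaO per formula unit = 3.0000 × 56.077 = 168.231 g.
CaO wt% = 168.231 / 508.167 × 100 = 33.11%.

33.11 wt%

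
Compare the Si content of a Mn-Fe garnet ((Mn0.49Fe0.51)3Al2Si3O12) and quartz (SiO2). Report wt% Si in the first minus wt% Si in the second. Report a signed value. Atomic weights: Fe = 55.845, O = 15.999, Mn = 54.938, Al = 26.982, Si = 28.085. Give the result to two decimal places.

M((Mn0.49Fe0.51)3Al2Si3O12) = 496.409 g/mol, so wt% Si = 84.255/496.409 × 100 = 16.97%.
M(SiO2) = 60.083 g/mol, so wt% Si = 28.085/60.083 × 100 = 46.74%.
16.97 − 46.74 = -29.77 pp.

-29.77 percentage points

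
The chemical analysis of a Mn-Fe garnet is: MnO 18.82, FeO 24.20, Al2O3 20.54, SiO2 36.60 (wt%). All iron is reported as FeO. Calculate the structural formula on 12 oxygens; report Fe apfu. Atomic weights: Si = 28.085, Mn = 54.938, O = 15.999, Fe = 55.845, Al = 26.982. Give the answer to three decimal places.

1.667 Fe apfu

MnO: 18.82/70.937 = 0.26531 mol → 0.26531 mol Mn, 0.26531 mol O.
FeO: 24.20/71.844 = 0.33684 mol → 0.33684 mol Fe, 0.33684 mol O.
Al2O3: 20.54/101.961 = 0.20145 mol → 0.40290 mol Al, 0.60435 mol O.
SiO2: 36.60/60.083 = 0.60916 mol → 0.60916 mol Si, 1.21832 mol O.
Total oxygen = 2.42482 mol. Normalization factor = 12/2.42482 = 4.94882.
Fe per 12 O = 0.33684 × 4.94882 = 1.667.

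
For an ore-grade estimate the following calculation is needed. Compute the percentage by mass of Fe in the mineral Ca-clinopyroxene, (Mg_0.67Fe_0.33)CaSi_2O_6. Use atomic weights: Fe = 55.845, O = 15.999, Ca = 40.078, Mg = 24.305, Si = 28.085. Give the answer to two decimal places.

M((Mg_0.67Fe_0.33)CaSi_2O_6) = 226.955 g/mol.
Fe contributes 0.33 × 55.845 = 18.429 g per mole.
18.429/226.955 = 0.0812 → 8.12%.

8.12 mass %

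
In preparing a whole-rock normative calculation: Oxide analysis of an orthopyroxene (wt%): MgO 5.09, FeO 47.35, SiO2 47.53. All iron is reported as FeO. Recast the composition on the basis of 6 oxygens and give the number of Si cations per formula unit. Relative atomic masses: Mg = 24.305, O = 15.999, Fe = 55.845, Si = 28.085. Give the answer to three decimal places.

MgO: 5.09/40.304 = 0.12629 mol → 0.12629 mol Mg, 0.12629 mol O.
FeO: 47.35/71.844 = 0.65907 mol → 0.65907 mol Fe, 0.65907 mol O.
SiO2: 47.53/60.083 = 0.79107 mol → 0.79107 mol Si, 1.58214 mol O.
Total oxygen = 2.36750 mol. Normalization factor = 6/2.36750 = 2.53432.
Si per 6 O = 0.79107 × 2.53432 = 2.005.

2.005 Si apfu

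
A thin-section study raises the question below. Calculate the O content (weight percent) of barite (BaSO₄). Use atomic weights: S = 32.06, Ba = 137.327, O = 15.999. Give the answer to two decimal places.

27.42 weight percent

M(BaSO₄) = 233.383 g/mol.
O contributes 4 × 15.999 = 63.996 g per mole.
63.996/233.383 = 0.2742 → 27.42%.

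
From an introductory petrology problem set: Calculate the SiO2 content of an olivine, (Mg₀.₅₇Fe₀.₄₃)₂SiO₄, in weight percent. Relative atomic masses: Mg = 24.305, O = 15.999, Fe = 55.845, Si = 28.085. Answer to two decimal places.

35.80 wt%

M((Mg₀.₅₇Fe₀.₄₃)₂SiO₄) = 167.815 g/mol; M(SiO2) = 60.083 g/mol.
Moles SiO2 per formula unit = 1 Si ÷ 1 = 1.0000.
SiO2 fraction = (1.0000 × 60.083) / 167.815 = 60.083/167.815 = 0.3580.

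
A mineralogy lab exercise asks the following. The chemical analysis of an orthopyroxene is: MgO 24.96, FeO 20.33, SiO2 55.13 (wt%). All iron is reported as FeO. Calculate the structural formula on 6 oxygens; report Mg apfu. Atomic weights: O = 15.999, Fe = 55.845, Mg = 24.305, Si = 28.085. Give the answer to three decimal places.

MgO (M=40.304): mol = 0.61929; Mg = 0.61929, O = 0.61929.
FeO (M=71.844): mol = 0.28297; Fe = 0.28297, O = 0.28297.
SiO2 (M=60.083): mol = 0.91756; Si = 0.91756, O = 1.83512.
ΣO = 2.73738; factor = 6/ΣO = 2.19188.
Mg apfu = 0.61929 × 2.19188 = 1.357.

1.357 Mg apfu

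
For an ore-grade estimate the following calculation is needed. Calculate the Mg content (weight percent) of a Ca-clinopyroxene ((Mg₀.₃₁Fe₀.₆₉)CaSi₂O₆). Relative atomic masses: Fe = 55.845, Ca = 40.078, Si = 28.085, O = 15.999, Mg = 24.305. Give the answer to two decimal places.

3.16 weight percent

Molar mass of (Mg₀.₃₁Fe₀.₆₉)CaSi₂O₆: 0.31×24.305 + 0.69×55.845 + 1×40.078 + 2×28.085 + 6×15.999 = 238.310 g/mol.
Mass of Mg per formula unit: 0.31 × 24.305 = 7.535 g.
Weight fraction Mg = 7.535 / 238.310 = 0.0316.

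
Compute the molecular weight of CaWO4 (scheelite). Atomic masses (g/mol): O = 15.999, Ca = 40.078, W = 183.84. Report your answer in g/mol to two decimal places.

287.91 g/mol

Ca: 1 × 40.078 = 40.0780
W: 1 × 183.84 = 183.8400
O: 4 × 15.999 = 63.9960
Summing the contributions gives the formula mass.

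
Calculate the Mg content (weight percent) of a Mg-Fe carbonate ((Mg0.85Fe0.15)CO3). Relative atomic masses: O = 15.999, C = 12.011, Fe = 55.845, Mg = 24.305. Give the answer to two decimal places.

M((Mg0.85Fe0.15)CO3) = 89.044 g/mol.
Mg contributes 0.85 × 24.305 = 20.659 g per mole.
20.659/89.044 = 0.2320 → 23.20%.

23.20 weight percent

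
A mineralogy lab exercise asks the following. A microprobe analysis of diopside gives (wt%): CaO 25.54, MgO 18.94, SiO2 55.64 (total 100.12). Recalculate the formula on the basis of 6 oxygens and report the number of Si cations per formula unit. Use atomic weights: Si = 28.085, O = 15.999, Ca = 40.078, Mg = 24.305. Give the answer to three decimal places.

CaO (M=56.077): mol = 0.45545; Ca = 0.45545, O = 0.45545.
MgO (M=40.304): mol = 0.46993; Mg = 0.46993, O = 0.46993.
SiO2 (M=60.083): mol = 0.92605; Si = 0.92605, O = 1.85210.
ΣO = 2.77748; factor = 6/ΣO = 2.16023.
Si apfu = 0.92605 × 2.16023 = 2.000.

2.000 Si apfu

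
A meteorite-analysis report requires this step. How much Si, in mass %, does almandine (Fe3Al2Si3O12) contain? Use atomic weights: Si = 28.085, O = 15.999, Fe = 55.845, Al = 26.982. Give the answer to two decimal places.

Formula mass = 3×55.845 + 2×26.982 + 3×28.085 + 12×15.999 = 497.742 g/mol, of which 84.255 g is Si.
So Si makes up 84.255/497.742 = 0.1693 of the mass, i.e. 16.93%.

16.93 mass %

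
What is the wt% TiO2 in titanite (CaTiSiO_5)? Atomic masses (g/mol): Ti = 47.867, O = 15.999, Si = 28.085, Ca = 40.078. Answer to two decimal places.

40.74 wt%

M(CaTiSiO_5) = 196.025 g/mol; M(TiO2) = 79.865 g/mol.
Moles TiO2 per formula unit = 1 Ti ÷ 1 = 1.0000.
TiO2 fraction = (1.0000 × 79.865) / 196.025 = 79.865/196.025 = 0.4074.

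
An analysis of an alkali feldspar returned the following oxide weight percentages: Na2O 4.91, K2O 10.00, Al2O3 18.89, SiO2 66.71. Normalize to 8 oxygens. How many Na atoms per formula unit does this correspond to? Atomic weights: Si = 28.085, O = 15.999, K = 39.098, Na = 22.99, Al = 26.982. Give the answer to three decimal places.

0.428 Na apfu

Na2O: 4.91/61.979 = 0.07922 mol → 0.15844 mol Na, 0.07922 mol O.
K2O: 10.00/94.195 = 0.10616 mol → 0.21232 mol K, 0.10616 mol O.
Al2O3: 18.89/101.961 = 0.18527 mol → 0.37054 mol Al, 0.55581 mol O.
SiO2: 66.71/60.083 = 1.11030 mol → 1.11030 mol Si, 2.22060 mol O.
Total oxygen = 2.96179 mol. Normalization factor = 8/2.96179 = 2.70107.
Na per 8 O = 0.15844 × 2.70107 = 0.428.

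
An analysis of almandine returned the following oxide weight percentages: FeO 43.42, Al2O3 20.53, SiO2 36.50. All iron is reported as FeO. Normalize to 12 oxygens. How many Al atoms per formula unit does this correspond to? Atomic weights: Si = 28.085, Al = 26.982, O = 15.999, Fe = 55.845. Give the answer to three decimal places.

1.994 Al apfu

FeO: 43.42/71.844 = 0.60437 mol → 0.60437 mol Fe, 0.60437 mol O.
Al2O3: 20.53/101.961 = 0.20135 mol → 0.40270 mol Al, 0.60405 mol O.
SiO2: 36.50/60.083 = 0.60749 mol → 0.60749 mol Si, 1.21498 mol O.
Total oxygen = 2.42340 mol. Normalization factor = 12/2.42340 = 4.95172.
Al per 12 O = 0.40270 × 4.95172 = 1.994.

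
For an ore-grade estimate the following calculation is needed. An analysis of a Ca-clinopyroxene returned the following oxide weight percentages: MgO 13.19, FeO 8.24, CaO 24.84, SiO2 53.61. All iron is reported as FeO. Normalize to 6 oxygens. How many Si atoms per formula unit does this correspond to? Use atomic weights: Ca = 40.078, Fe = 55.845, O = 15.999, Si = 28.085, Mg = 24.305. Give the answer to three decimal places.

2.006 Si apfu

MgO: 13.19/40.304 = 0.32726 mol → 0.32726 mol Mg, 0.32726 mol O.
FeO: 8.24/71.844 = 0.11469 mol → 0.11469 mol Fe, 0.11469 mol O.
CaO: 24.84/56.077 = 0.44296 mol → 0.44296 mol Ca, 0.44296 mol O.
SiO2: 53.61/60.083 = 0.89227 mol → 0.89227 mol Si, 1.78454 mol O.
Total oxygen = 2.66945 mol. Normalization factor = 6/2.66945 = 2.24765.
Si per 6 O = 0.89227 × 2.24765 = 2.006.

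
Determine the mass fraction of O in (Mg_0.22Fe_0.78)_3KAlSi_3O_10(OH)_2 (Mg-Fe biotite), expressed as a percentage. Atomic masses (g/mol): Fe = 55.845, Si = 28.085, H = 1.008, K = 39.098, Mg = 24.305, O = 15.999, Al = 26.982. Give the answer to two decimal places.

39.10 wt%

Formula mass = 0.66×24.305 + 2.34×55.845 + 1×39.098 + 1×26.982 + 3×28.085 + 12×15.999 + 2×1.008 = 491.058 g/mol, of which 191.988 g is O.
So O makes up 191.988/491.058 = 0.3910 of the mass, i.e. 39.10%.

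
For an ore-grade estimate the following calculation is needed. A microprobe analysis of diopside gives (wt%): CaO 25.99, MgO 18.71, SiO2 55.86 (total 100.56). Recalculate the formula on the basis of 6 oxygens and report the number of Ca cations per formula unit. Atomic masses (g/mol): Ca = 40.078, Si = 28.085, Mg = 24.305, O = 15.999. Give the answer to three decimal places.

25.99 wt% CaO ÷ 56.077 g/mol = 0.46347 mol, giving 0.46347 Ca and 0.46347 O.
18.71 wt% MgO ÷ 40.304 g/mol = 0.46422 mol, giving 0.46422 Mg and 0.46422 O.
55.86 wt% SiO2 ÷ 60.083 g/mol = 0.92971 mol, giving 0.92971 Si and 1.85942 O.
Oxygen sums to 2.78711; scaling by 6/2.78711 = 2.15277 puts the formula on 6 O.
Ca: 0.46347 × 2.15277 = 0.998 atoms per formula unit.

0.998 Ca apfu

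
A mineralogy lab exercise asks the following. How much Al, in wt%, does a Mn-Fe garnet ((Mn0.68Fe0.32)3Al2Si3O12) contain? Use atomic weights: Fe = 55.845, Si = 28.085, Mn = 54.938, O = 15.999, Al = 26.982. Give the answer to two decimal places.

10.88 wt%

M((Mn0.68Fe0.32)3Al2Si3O12) = 495.892 g/mol.
Al contributes 2 × 26.982 = 53.964 g per mole.
53.964/495.892 = 0.1088 → 10.88%.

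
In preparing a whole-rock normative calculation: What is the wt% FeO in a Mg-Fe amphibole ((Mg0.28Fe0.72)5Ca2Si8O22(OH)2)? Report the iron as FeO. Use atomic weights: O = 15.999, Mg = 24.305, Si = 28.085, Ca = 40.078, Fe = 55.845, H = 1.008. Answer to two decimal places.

Molar mass of (Mg0.28Fe0.72)5Ca2Si8O22(OH)2 = 1.40*24.305 + 3.60*55.845 + 2*40.078 + 8*28.085 + 24*15.999 + 2*1.008 = 925.897 g/mol.
Each formula unit contains 3.60 Fe, equivalent to 3.60/1 = 3.6000 mol FeO.
M(FeO) = 1×55.845 + 1×15.999 = 71.844 g/mol.
Mass of FeO per formula unit = 3.6000 × 71.844 = 258.638 g.
FeO wt% = 258.638 / 925.897 × 100 = 27.93%.

27.93 wt%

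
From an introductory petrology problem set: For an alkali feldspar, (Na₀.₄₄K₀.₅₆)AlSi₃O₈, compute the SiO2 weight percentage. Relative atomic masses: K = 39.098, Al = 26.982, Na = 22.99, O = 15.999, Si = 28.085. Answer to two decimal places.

66.45 wt%

M((Na₀.₄₄K₀.₅₆)AlSi₃O₈) = 271.239 g/mol; M(SiO2) = 60.083 g/mol.
Moles SiO2 per formula unit = 3 Si ÷ 1 = 3.0000.
SiO2 fraction = (3.0000 × 60.083) / 271.239 = 180.249/271.239 = 0.6645.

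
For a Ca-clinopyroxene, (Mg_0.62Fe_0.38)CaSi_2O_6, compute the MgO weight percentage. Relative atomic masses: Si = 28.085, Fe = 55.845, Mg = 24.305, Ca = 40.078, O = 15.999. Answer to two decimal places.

10.93 wt%

Formula mass = 228.532 g/mol.
0.62 Mg → 0.6200 mol MgO per formula unit; M(MgO) = 40.304, so MgO mass = 24.988 g.
24.988/228.532 × 100 = 10.93 wt%.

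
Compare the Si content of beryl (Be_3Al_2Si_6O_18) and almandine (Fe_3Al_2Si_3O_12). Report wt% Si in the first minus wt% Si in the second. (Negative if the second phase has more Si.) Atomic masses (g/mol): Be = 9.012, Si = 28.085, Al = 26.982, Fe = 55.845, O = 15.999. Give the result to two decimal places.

14.42 percentage points

Si in Be_3Al_2Si_6O_18: molar mass 537.492 g/mol; 6×28.085 = 168.510 g → 31.35 wt%.
Si in Fe_3Al_2Si_3O_12: molar mass 497.742 g/mol; 3×28.085 = 84.255 g → 16.93 wt%.
Difference = 31.35 − 16.93 = 14.42 percentage points.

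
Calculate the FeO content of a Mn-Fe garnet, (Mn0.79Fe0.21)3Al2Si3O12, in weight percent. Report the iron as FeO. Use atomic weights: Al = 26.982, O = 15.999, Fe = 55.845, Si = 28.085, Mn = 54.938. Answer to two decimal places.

M((Mn0.79Fe0.21)3Al2Si3O12) = 495.592 g/mol; M(FeO) = 71.844 g/mol.
Moles FeO per formula unit = 0.63 Fe ÷ 1 = 0.6300.
FeO fraction = (0.6300 × 71.844) / 495.592 = 45.262/495.592 = 0.0913.

9.13 wt%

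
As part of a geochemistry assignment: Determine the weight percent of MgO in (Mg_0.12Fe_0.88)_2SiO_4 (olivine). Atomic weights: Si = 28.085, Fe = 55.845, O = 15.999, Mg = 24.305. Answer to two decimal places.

4.93 wt%

M((Mg_0.12Fe_0.88)_2SiO_4) = 196.201 g/mol; M(MgO) = 40.304 g/mol.
Moles MgO per formula unit = 0.24 Mg ÷ 1 = 0.2400.
MgO fraction = (0.2400 × 40.304) / 196.201 = 9.673/196.201 = 0.0493.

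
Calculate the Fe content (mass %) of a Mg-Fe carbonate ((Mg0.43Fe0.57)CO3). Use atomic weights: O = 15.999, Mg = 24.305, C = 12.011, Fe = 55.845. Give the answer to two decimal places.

Formula mass = 0.43×24.305 + 0.57×55.845 + 1×12.011 + 3×15.999 = 102.291 g/mol, of which 31.832 g is Fe.
So Fe makes up 31.832/102.291 = 0.3112 of the mass, i.e. 31.12%.

31.12 mass %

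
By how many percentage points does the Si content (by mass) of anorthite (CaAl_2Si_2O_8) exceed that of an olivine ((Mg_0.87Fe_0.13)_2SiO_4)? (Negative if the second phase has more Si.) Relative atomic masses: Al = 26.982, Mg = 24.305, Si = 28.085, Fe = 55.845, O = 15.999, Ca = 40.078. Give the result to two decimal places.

M(CaAl_2Si_2O_8) = 278.204 g/mol, so wt% Si = 56.170/278.204 × 100 = 20.19%.
M((Mg_0.87Fe_0.13)_2SiO_4) = 148.891 g/mol, so wt% Si = 28.085/148.891 × 100 = 18.86%.
20.19 − 18.86 = 1.33 pp.

1.33 percentage points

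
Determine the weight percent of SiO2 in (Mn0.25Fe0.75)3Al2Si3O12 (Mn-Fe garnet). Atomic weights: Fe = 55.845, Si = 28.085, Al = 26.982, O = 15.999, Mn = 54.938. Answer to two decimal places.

Formula mass = 497.062 g/mol.
3 Si → 3.0000 mol SiO2 per formula unit; M(SiO2) = 60.083, so SiO2 mass = 180.249 g.
180.249/497.062 × 100 = 36.26 wt%.

36.26 wt%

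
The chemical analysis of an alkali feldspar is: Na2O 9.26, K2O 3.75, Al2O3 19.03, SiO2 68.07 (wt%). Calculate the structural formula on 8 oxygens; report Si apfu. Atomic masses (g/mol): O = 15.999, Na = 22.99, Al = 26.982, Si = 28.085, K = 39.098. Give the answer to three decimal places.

3.006 Si apfu

Na2O (M=61.979): mol = 0.14941; Na = 0.29882, O = 0.14941.
K2O (M=94.195): mol = 0.03981; K = 0.07962, O = 0.03981.
Al2O3 (M=101.961): mol = 0.18664; Al = 0.37328, O = 0.55992.
SiO2 (M=60.083): mol = 1.13293; Si = 1.13293, O = 2.26586.
ΣO = 3.01500; factor = 8/ΣO = 2.65340.
Si apfu = 1.13293 × 2.65340 = 3.006.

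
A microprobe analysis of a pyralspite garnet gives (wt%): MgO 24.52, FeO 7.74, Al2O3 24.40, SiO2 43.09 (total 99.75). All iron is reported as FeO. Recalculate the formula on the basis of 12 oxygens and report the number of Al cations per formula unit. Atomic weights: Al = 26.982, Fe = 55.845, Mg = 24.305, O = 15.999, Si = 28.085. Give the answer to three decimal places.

2.002 Al apfu

24.52 wt% MgO ÷ 40.304 g/mol = 0.60838 mol, giving 0.60838 Mg and 0.60838 O.
7.74 wt% FeO ÷ 71.844 g/mol = 0.10773 mol, giving 0.10773 Fe and 0.10773 O.
24.40 wt% Al2O3 ÷ 101.961 g/mol = 0.23931 mol, giving 0.47862 Al and 0.71793 O.
43.09 wt% SiO2 ÷ 60.083 g/mol = 0.71717 mol, giving 0.71717 Si and 1.43434 O.
Oxygen sums to 2.86838; scaling by 12/2.86838 = 4.18355 puts the formula on 12 O.
Al: 0.47862 × 4.18355 = 2.002 atoms per formula unit.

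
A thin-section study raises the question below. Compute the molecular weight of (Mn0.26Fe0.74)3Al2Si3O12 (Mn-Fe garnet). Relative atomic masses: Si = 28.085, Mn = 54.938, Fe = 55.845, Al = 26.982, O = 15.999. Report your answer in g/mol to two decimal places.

Mn: 0.78 × 54.938 = 42.8516
Fe: 2.22 × 55.845 = 123.9759
Al: 2 × 26.982 = 53.9640
Si: 3 × 28.085 = 84.2550
O: 12 × 15.999 = 191.9880
Summing the contributions gives the formula mass.

497.03 g/mol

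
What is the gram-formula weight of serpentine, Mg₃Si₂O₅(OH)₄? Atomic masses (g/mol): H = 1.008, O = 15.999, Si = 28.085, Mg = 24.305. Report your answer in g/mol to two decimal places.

The formula mass is the sum 3*24.305 + 2*28.085 + 9*15.999 + 4*1.008.

277.11 g/mol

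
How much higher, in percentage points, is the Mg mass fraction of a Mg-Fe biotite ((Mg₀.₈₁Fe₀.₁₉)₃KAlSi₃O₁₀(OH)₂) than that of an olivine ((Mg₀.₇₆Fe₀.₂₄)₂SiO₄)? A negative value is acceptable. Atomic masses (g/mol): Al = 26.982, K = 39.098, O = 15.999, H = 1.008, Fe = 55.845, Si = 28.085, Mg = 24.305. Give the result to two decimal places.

First mineral: 59.061 g Mg in 435.232 g formula = 13.57 wt% Mg.
Second mineral: 36.944 g Mg in 155.830 g formula = 23.71 wt% Mg.
13.57% − 23.71% gives a difference of -10.14 percentage points.

-10.14 percentage points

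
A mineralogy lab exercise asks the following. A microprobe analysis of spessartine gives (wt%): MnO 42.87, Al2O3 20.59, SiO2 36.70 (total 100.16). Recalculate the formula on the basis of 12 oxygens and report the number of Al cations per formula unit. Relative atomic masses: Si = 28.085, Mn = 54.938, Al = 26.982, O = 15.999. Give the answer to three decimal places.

1.993 Al apfu

MnO (M=70.937): mol = 0.60434; Mn = 0.60434, O = 0.60434.
Al2O3 (M=101.961): mol = 0.20194; Al = 0.40388, O = 0.60582.
SiO2 (M=60.083): mol = 0.61082; Si = 0.61082, O = 1.22164.
ΣO = 2.43180; factor = 12/ΣO = 4.93462.
Al apfu = 0.40388 × 4.93462 = 1.993.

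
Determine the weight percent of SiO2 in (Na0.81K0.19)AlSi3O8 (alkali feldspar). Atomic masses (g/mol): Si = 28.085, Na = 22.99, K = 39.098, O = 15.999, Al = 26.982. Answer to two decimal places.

Formula mass = 265.280 g/mol.
3 Si → 3.0000 mol SiO2 per formula unit; M(SiO2) = 60.083, so SiO2 mass = 180.249 g.
180.249/265.280 × 100 = 67.95 wt%.

67.95 wt%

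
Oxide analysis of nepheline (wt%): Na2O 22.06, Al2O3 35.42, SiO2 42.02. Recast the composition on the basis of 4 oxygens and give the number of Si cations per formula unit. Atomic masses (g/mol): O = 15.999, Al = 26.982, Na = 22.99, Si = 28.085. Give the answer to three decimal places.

Na2O: 22.06/61.979 = 0.35593 mol → 0.71186 mol Na, 0.35593 mol O.
Al2O3: 35.42/101.961 = 0.34739 mol → 0.69478 mol Al, 1.04217 mol O.
SiO2: 42.02/60.083 = 0.69937 mol → 0.69937 mol Si, 1.39874 mol O.
Total oxygen = 2.79684 mol. Normalization factor = 4/2.79684 = 1.43019.
Si per 4 O = 0.69937 × 1.43019 = 1.000.

1.000 Si apfu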